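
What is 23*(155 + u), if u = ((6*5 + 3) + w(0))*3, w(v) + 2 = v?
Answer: 5704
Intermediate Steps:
w(v) = -2 + v
u = 93 (u = ((6*5 + 3) + (-2 + 0))*3 = ((30 + 3) - 2)*3 = (33 - 2)*3 = 31*3 = 93)
23*(155 + u) = 23*(155 + 93) = 23*248 = 5704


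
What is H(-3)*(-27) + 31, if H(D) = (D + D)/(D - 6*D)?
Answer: 209/5 ≈ 41.800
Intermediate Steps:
H(D) = -⅖ (H(D) = (2*D)/((-5*D)) = (2*D)*(-1/(5*D)) = -⅖)
H(-3)*(-27) + 31 = -⅖*(-27) + 31 = 54/5 + 31 = 209/5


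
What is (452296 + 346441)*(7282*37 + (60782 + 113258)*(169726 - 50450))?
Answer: 16581032880769338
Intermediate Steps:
(452296 + 346441)*(7282*37 + (60782 + 113258)*(169726 - 50450)) = 798737*(269434 + 174040*119276) = 798737*(269434 + 20758795040) = 798737*20759064474 = 16581032880769338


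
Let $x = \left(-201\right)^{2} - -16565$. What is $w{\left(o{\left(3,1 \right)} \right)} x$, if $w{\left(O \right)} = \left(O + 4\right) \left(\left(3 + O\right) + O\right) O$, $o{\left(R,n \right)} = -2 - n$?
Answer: $512694$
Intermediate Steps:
$x = 56966$ ($x = 40401 + 16565 = 56966$)
$w{\left(O \right)} = O \left(3 + 2 O\right) \left(4 + O\right)$ ($w{\left(O \right)} = \left(4 + O\right) \left(3 + 2 O\right) O = \left(3 + 2 O\right) \left(4 + O\right) O = O \left(3 + 2 O\right) \left(4 + O\right)$)
$w{\left(o{\left(3,1 \right)} \right)} x = \left(-2 - 1\right) \left(12 + 2 \left(-2 - 1\right)^{2} + 11 \left(-2 - 1\right)\right) 56966 = - 3 \left(12 + 2 \left(-3\right)^{2} + 11 \left(-3\right)\right) 56966 = - 3 \left(12 + 2 \cdot 9 - 33\right) 56966 = - 3 \left(12 + 18 - 33\right) 56966 = \left(-3\right) \left(-3\right) 56966 = 9 \cdot 56966 = 512694$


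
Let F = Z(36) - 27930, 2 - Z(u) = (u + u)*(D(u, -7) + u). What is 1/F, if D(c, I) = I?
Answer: -1/30016 ≈ -3.3316e-5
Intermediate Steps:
Z(u) = 2 - 2*u*(-7 + u) (Z(u) = 2 - (u + u)*(-7 + u) = 2 - 2*u*(-7 + u))
F = -30016 (F = (2 - 2*36**2 + 14*36) - 27930 = (2 - 2*1296 + 504) - 27930 = (2 - 2592 + 504) - 27930 = -2086 - 27930 = -30016)
1/F = 1/(-30016) = -1/30016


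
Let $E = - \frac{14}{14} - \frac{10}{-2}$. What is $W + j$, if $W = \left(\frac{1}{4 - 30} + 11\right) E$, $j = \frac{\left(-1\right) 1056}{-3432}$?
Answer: $\frac{574}{13} \approx 44.154$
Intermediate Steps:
$E = 4$ ($E = \left(-14\right) \frac{1}{14} - -5 = -1 + 5 = 4$)
$j = \frac{4}{13}$ ($j = \left(-1056\right) \left(- \frac{1}{3432}\right) = \frac{4}{13} \approx 0.30769$)
$W = \frac{570}{13}$ ($W = \left(\frac{1}{4 - 30} + 11\right) 4 = \left(\frac{1}{-26} + 11\right) 4 = \left(- \frac{1}{26} + 11\right) 4 = \frac{285}{26} \cdot 4 = \frac{570}{13} \approx 43.846$)
$W + j = \frac{570}{13} + \frac{4}{13} = \frac{574}{13}$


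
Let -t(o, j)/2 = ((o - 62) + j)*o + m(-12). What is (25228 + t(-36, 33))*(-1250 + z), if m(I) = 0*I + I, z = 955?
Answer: -6068740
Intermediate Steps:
m(I) = I (m(I) = 0 + I = I)
t(o, j) = 24 - 2*o*(-62 + j + o) (t(o, j) = -2*(((o - 62) + j)*o - 12) = -2*(((-62 + o) + j)*o - 12) = -2*((-62 + j + o)*o - 12) = -2*(o*(-62 + j + o) - 12) = -2*(-12 + o*(-62 + j + o)) = 24 - 2*o*(-62 + j + o))
(25228 + t(-36, 33))*(-1250 + z) = (25228 + (24 - 2*(-36)² + 124*(-36) - 2*33*(-36)))*(-1250 + 955) = (25228 + (24 - 2*1296 - 4464 + 2376))*(-295) = (25228 + (24 - 2592 - 4464 + 2376))*(-295) = (25228 - 4656)*(-295) = 20572*(-295) = -6068740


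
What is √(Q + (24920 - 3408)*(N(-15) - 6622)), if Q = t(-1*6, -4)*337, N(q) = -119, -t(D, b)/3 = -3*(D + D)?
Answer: 6*I*√4029133 ≈ 12044.0*I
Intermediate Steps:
t(D, b) = 18*D (t(D, b) = -(-9)*(D + D) = -(-9)*2*D = -(-18)*D = 18*D)
Q = -36396 (Q = (18*(-1*6))*337 = (18*(-6))*337 = -108*337 = -36396)
√(Q + (24920 - 3408)*(N(-15) - 6622)) = √(-36396 + (24920 - 3408)*(-119 - 6622)) = √(-36396 + 21512*(-6741)) = √(-36396 - 145012392) = √(-145048788) = 6*I*√4029133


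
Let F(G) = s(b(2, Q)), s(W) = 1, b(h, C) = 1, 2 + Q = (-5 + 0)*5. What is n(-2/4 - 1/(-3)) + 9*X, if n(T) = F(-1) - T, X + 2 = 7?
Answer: 277/6 ≈ 46.167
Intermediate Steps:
X = 5 (X = -2 + 7 = 5)
Q = -27 (Q = -2 + (-5 + 0)*5 = -2 - 5*5 = -2 - 25 = -27)
F(G) = 1
n(T) = 1 - T
n(-2/4 - 1/(-3)) + 9*X = (1 - (-2/4 - 1/(-3))) + 9*5 = (1 - (-2*1/4 - 1*(-1/3))) + 45 = (1 - (-1/2 + 1/3)) + 45 = (1 - 1*(-1/6)) + 45 = (1 + 1/6) + 45 = 7/6 + 45 = 277/6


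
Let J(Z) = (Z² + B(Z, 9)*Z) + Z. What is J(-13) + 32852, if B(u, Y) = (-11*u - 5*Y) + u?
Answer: 31903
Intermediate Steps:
B(u, Y) = -10*u - 5*Y
J(Z) = Z + Z² + Z*(-45 - 10*Z) (J(Z) = (Z² + (-10*Z - 5*9)*Z) + Z = (Z² + (-10*Z - 45)*Z) + Z = (Z² + (-45 - 10*Z)*Z) + Z = (Z² + Z*(-45 - 10*Z)) + Z = Z + Z² + Z*(-45 - 10*Z))
J(-13) + 32852 = -1*(-13)*(44 + 9*(-13)) + 32852 = -1*(-13)*(44 - 117) + 32852 = -1*(-13)*(-73) + 32852 = -949 + 32852 = 31903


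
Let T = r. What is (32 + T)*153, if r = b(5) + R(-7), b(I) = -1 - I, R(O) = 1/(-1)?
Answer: 3825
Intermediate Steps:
R(O) = -1
r = -7 (r = (-1 - 1*5) - 1 = (-1 - 5) - 1 = -6 - 1 = -7)
T = -7
(32 + T)*153 = (32 - 7)*153 = 25*153 = 3825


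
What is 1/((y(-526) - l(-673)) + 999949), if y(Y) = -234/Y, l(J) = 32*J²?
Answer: -263/3548863760 ≈ -7.4108e-8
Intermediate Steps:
1/((y(-526) - l(-673)) + 999949) = 1/((-234/(-526) - 32*(-673)²) + 999949) = 1/((-234*(-1/526) - 32*452929) + 999949) = 1/((117/263 - 1*14493728) + 999949) = 1/((117/263 - 14493728) + 999949) = 1/(-3811850347/263 + 999949) = 1/(-3548863760/263) = -263/3548863760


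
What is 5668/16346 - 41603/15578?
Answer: -295873267/127318994 ≈ -2.3239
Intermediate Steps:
5668/16346 - 41603/15578 = 5668*(1/16346) - 41603*1/15578 = 2834/8173 - 41603/15578 = -295873267/127318994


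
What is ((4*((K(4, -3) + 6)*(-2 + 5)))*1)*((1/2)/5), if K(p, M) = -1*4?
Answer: 12/5 ≈ 2.4000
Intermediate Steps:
K(p, M) = -4
((4*((K(4, -3) + 6)*(-2 + 5)))*1)*((1/2)/5) = ((4*((-4 + 6)*(-2 + 5)))*1)*((1/2)/5) = ((4*(2*3))*1)*((1*(½))*(⅕)) = ((4*6)*1)*((½)*(⅕)) = (24*1)*(⅒) = 24*(⅒) = 12/5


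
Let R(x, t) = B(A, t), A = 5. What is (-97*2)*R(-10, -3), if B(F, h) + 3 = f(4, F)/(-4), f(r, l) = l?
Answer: 1649/2 ≈ 824.50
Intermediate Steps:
B(F, h) = -3 - F/4 (B(F, h) = -3 + F/(-4) = -3 + F*(-1/4) = -3 - F/4)
R(x, t) = -17/4 (R(x, t) = -3 - 1/4*5 = -3 - 5/4 = -17/4)
(-97*2)*R(-10, -3) = -97*2*(-17/4) = -194*(-17/4) = 1649/2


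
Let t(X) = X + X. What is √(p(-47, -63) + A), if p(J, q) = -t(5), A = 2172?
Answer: √2162 ≈ 46.497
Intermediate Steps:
t(X) = 2*X
p(J, q) = -10 (p(J, q) = -2*5 = -1*10 = -10)
√(p(-47, -63) + A) = √(-10 + 2172) = √2162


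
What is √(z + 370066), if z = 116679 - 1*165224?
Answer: √321521 ≈ 567.03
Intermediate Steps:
z = -48545 (z = 116679 - 165224 = -48545)
√(z + 370066) = √(-48545 + 370066) = √321521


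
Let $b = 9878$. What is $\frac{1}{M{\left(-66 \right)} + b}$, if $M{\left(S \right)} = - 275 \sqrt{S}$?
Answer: $\frac{449}{4662097} + \frac{25 i \sqrt{66}}{9324194} \approx 9.6309 \cdot 10^{-5} + 2.1782 \cdot 10^{-5} i$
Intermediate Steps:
$\frac{1}{M{\left(-66 \right)} + b} = \frac{1}{- 275 \sqrt{-66} + 9878} = \frac{1}{- 275 i \sqrt{66} + 9878} = \frac{1}{9878 - 275 i \sqrt{66}}$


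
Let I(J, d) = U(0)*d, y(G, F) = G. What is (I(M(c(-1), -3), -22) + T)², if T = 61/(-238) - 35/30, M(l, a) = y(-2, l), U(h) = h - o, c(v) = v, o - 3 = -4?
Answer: 69923044/127449 ≈ 548.64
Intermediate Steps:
o = -1 (o = 3 - 4 = -1)
U(h) = 1 + h (U(h) = h - 1*(-1) = h + 1 = 1 + h)
M(l, a) = -2
T = -508/357 (T = 61*(-1/238) - 35*1/30 = -61/238 - 7/6 = -508/357 ≈ -1.4230)
I(J, d) = d (I(J, d) = (1 + 0)*d = 1*d = d)
(I(M(c(-1), -3), -22) + T)² = (-22 - 508/357)² = (-8362/357)² = 69923044/127449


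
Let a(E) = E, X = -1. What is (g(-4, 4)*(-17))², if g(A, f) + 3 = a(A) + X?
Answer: 18496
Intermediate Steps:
g(A, f) = -4 + A (g(A, f) = -3 + (A - 1) = -3 + (-1 + A) = -4 + A)
(g(-4, 4)*(-17))² = ((-4 - 4)*(-17))² = (-8*(-17))² = 136² = 18496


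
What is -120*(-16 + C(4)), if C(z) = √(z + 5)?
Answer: 1560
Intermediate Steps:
C(z) = √(5 + z)
-120*(-16 + C(4)) = -120*(-16 + √(5 + 4)) = -120*(-16 + √9) = -120*(-16 + 3) = -120*(-13) = 1560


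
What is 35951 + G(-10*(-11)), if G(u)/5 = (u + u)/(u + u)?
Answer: 35956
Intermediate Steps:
G(u) = 5 (G(u) = 5*((u + u)/(u + u)) = 5*((2*u)/((2*u))) = 5*((2*u)*(1/(2*u))) = 5*1 = 5)
35951 + G(-10*(-11)) = 35951 + 5 = 35956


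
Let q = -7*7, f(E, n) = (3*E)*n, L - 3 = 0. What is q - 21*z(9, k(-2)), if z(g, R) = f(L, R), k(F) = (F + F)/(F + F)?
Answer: -238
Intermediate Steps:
L = 3 (L = 3 + 0 = 3)
k(F) = 1 (k(F) = (2*F)/((2*F)) = (2*F)*(1/(2*F)) = 1)
f(E, n) = 3*E*n
z(g, R) = 9*R (z(g, R) = 3*3*R = 9*R)
q = -49
q - 21*z(9, k(-2)) = -49 - 189 = -238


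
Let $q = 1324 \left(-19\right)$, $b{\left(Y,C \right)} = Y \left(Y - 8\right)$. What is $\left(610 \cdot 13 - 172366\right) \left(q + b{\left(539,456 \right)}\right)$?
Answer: $-42926511108$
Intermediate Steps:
$b{\left(Y,C \right)} = Y \left(-8 + Y\right)$
$q = -25156$
$\left(610 \cdot 13 - 172366\right) \left(q + b{\left(539,456 \right)}\right) = \left(610 \cdot 13 - 172366\right) \left(-25156 + 539 \left(-8 + 539\right)\right) = \left(7930 - 172366\right) \left(-25156 + 539 \cdot 531\right) = - 164436 \left(-25156 + 286209\right) = \left(-164436\right) 261053 = -42926511108$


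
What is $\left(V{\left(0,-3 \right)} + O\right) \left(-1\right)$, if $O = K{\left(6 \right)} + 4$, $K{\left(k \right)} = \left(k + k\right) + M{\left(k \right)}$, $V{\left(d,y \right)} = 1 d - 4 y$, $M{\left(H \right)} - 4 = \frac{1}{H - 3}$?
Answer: $- \frac{97}{3} \approx -32.333$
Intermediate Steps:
$M{\left(H \right)} = 4 + \frac{1}{-3 + H}$ ($M{\left(H \right)} = 4 + \frac{1}{H - 3} = 4 + \frac{1}{-3 + H}$)
$V{\left(d,y \right)} = d - 4 y$
$K{\left(k \right)} = 2 k + \frac{-11 + 4 k}{-3 + k}$ ($K{\left(k \right)} = \left(k + k\right) + \frac{-11 + 4 k}{-3 + k} = 2 k + \frac{-11 + 4 k}{-3 + k}$)
$O = \frac{61}{3}$ ($O = \frac{-11 - 12 + 2 \cdot 6^{2}}{-3 + 6} + 4 = \frac{-11 - 12 + 2 \cdot 36}{3} + 4 = \frac{-11 - 12 + 72}{3} + 4 = \frac{1}{3} \cdot 49 + 4 = \frac{49}{3} + 4 = \frac{61}{3} \approx 20.333$)
$\left(V{\left(0,-3 \right)} + O\right) \left(-1\right) = \left(\left(0 - -12\right) + \frac{61}{3}\right) \left(-1\right) = \left(\left(0 + 12\right) + \frac{61}{3}\right) \left(-1\right) = \left(12 + \frac{61}{3}\right) \left(-1\right) = \frac{97}{3} \left(-1\right) = - \frac{97}{3}$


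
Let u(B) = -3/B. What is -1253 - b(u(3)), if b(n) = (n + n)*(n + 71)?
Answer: -1113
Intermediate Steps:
b(n) = 2*n*(71 + n) (b(n) = (2*n)*(71 + n) = 2*n*(71 + n))
-1253 - b(u(3)) = -1253 - 2*(-3/3)*(71 - 3/3) = -1253 - 2*(-3*⅓)*(71 - 3*⅓) = -1253 - 2*(-1)*(71 - 1) = -1253 - 2*(-1)*70 = -1253 - 1*(-140) = -1253 + 140 = -1113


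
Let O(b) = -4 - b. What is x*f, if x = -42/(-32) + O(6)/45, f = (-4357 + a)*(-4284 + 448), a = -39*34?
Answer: 855649529/36 ≈ 2.3768e+7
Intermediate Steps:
a = -1326
f = 21799988 (f = (-4357 - 1326)*(-4284 + 448) = -5683*(-3836) = 21799988)
x = 157/144 (x = -42/(-32) + (-4 - 1*6)/45 = -42*(-1/32) + (-4 - 6)*(1/45) = 21/16 - 10*1/45 = 21/16 - 2/9 = 157/144 ≈ 1.0903)
x*f = (157/144)*21799988 = 855649529/36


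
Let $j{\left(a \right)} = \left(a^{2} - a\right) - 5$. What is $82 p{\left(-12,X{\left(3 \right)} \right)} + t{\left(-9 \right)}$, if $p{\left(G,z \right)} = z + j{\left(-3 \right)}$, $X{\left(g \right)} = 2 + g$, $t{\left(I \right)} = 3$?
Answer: $987$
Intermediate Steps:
$j{\left(a \right)} = -5 + a^{2} - a$
$p{\left(G,z \right)} = 7 + z$ ($p{\left(G,z \right)} = z - \left(2 - 9\right) = z + \left(-5 + 9 + 3\right) = z + 7 = 7 + z$)
$82 p{\left(-12,X{\left(3 \right)} \right)} + t{\left(-9 \right)} = 82 \left(7 + \left(2 + 3\right)\right) + 3 = 82 \left(7 + 5\right) + 3 = 82 \cdot 12 + 3 = 984 + 3 = 987$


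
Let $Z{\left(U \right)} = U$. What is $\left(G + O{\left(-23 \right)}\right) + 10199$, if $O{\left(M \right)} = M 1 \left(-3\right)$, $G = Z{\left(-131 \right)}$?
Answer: $10137$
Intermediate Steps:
$G = -131$
$O{\left(M \right)} = - 3 M$ ($O{\left(M \right)} = M \left(-3\right) = - 3 M$)
$\left(G + O{\left(-23 \right)}\right) + 10199 = \left(-131 - -69\right) + 10199 = \left(-131 + 69\right) + 10199 = -62 + 10199 = 10137$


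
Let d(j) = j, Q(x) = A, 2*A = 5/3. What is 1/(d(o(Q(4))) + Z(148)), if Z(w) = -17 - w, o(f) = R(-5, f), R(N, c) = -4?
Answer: -1/169 ≈ -0.0059172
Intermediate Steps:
A = ⅚ (A = (5/3)/2 = (5*(⅓))/2 = (½)*(5/3) = ⅚ ≈ 0.83333)
Q(x) = ⅚
o(f) = -4
1/(d(o(Q(4))) + Z(148)) = 1/(-4 + (-17 - 1*148)) = 1/(-4 + (-17 - 148)) = 1/(-4 - 165) = 1/(-169) = -1/169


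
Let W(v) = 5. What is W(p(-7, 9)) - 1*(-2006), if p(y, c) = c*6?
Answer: 2011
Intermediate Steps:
p(y, c) = 6*c
W(p(-7, 9)) - 1*(-2006) = 5 - 1*(-2006) = 5 + 2006 = 2011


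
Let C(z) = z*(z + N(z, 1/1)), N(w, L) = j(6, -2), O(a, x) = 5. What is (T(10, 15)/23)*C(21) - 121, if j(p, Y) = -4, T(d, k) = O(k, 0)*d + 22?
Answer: 22921/23 ≈ 996.57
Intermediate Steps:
T(d, k) = 22 + 5*d (T(d, k) = 5*d + 22 = 22 + 5*d)
N(w, L) = -4
C(z) = z*(-4 + z) (C(z) = z*(z - 4) = z*(-4 + z))
(T(10, 15)/23)*C(21) - 121 = ((22 + 5*10)/23)*(21*(-4 + 21)) - 121 = ((22 + 50)*(1/23))*(21*17) - 121 = (72*(1/23))*357 - 121 = (72/23)*357 - 121 = 25704/23 - 121 = 22921/23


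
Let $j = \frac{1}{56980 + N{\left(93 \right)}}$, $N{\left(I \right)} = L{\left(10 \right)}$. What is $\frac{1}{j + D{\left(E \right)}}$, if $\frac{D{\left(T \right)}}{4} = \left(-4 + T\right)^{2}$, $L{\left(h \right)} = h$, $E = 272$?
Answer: $\frac{56990}{16372999041} \approx 3.4807 \cdot 10^{-6}$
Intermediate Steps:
$N{\left(I \right)} = 10$
$j = \frac{1}{56990}$ ($j = \frac{1}{56980 + 10} = \frac{1}{56990} \approx 1.7547 \cdot 10^{-5}$)
$D{\left(T \right)} = 4 \left(-4 + T\right)^{2}$
$\frac{1}{j + D{\left(E \right)}} = \frac{1}{\frac{1}{56990} + 4 \left(-4 + 272\right)^{2}} = \frac{1}{\frac{1}{56990} + 4 \cdot 268^{2}} = \frac{1}{\frac{1}{56990} + 4 \cdot 71824} = \frac{1}{\frac{1}{56990} + 287296} = \frac{1}{\frac{16372999041}{56990}} = \frac{56990}{16372999041}$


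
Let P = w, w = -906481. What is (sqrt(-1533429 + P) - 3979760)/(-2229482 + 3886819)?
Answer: -3979760/1657337 + I*sqrt(2439910)/1657337 ≈ -2.4013 + 0.00094249*I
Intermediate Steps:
P = -906481
(sqrt(-1533429 + P) - 3979760)/(-2229482 + 3886819) = (sqrt(-1533429 - 906481) - 3979760)/(-2229482 + 3886819) = (sqrt(-2439910) - 3979760)/1657337 = (I*sqrt(2439910) - 3979760)*(1/1657337) = (-3979760 + I*sqrt(2439910))*(1/1657337) = -3979760/1657337 + I*sqrt(2439910)/1657337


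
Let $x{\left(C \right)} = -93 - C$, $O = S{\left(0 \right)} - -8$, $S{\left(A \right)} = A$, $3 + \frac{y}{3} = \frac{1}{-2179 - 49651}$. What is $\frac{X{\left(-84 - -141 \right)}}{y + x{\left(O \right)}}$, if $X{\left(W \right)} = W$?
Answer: $- \frac{2954310}{5701303} \approx -0.51818$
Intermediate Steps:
$y = - \frac{466473}{51830}$ ($y = -9 + \frac{3}{-2179 - 49651} = -9 + \frac{3}{-51830} = -9 + 3 \left(- \frac{1}{51830}\right) = -9 - \frac{3}{51830} = - \frac{466473}{51830} \approx -9.0001$)
$O = 8$ ($O = 0 - -8 = 0 + 8 = 8$)
$\frac{X{\left(-84 - -141 \right)}}{y + x{\left(O \right)}} = \frac{-84 - -141}{- \frac{466473}{51830} - 101} = \frac{-84 + 141}{- \frac{466473}{51830} - 101} = \frac{57}{- \frac{466473}{51830} - 101} = \frac{57}{- \frac{5701303}{51830}} = 57 \left(- \frac{51830}{5701303}\right) = - \frac{2954310}{5701303}$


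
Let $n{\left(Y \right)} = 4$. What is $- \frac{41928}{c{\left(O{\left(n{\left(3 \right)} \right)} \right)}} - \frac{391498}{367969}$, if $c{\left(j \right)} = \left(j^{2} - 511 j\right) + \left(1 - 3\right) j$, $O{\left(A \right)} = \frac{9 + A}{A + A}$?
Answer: $\frac{966584032714}{19569695327} \approx 49.392$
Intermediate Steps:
$O{\left(A \right)} = \frac{9 + A}{2 A}$
$c{\left(j \right)} = j^{2} - 513 j$ ($c{\left(j \right)} = \left(j^{2} - 511 j\right) - 2 j = j^{2} - 513 j$)
$- \frac{41928}{c{\left(O{\left(n{\left(3 \right)} \right)} \right)}} - \frac{391498}{367969} = - \frac{41928}{\frac{9 + 4}{2 \cdot 4} \left(-513 + \frac{9 + 4}{2 \cdot 4}\right)} - \frac{391498}{367969} = - \frac{41928}{\frac{1}{2} \cdot \frac{1}{4} \cdot 13 \left(-513 + \frac{1}{2} \cdot \frac{1}{4} \cdot 13\right)} - \frac{391498}{367969} = - \frac{41928}{\frac{13}{8} \left(-513 + \frac{13}{8}\right)} - \frac{391498}{367969} = - \frac{41928}{\frac{13}{8} \left(- \frac{4091}{8}\right)} - \frac{391498}{367969} = - \frac{41928}{- \frac{53183}{64}} - \frac{391498}{367969} = \left(-41928\right) \left(- \frac{64}{53183}\right) - \frac{391498}{367969} = \frac{2683392}{53183} - \frac{391498}{367969} = \frac{966584032714}{19569695327}$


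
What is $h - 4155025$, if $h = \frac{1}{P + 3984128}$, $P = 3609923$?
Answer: $- \frac{31553471756274}{7594051} \approx -4.155 \cdot 10^{6}$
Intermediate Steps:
$h = \frac{1}{7594051}$ ($h = \frac{1}{3609923 + 3984128} = \frac{1}{7594051} \approx 1.3168 \cdot 10^{-7}$)
$h - 4155025 = \frac{1}{7594051} - 4155025 = - \frac{31553471756274}{7594051}$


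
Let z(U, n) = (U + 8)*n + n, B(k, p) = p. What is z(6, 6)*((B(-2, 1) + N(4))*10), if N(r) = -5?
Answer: -3600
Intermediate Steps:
z(U, n) = n + n*(8 + U) (z(U, n) = (8 + U)*n + n = n*(8 + U) + n = n + n*(8 + U))
z(6, 6)*((B(-2, 1) + N(4))*10) = (6*(9 + 6))*((1 - 5)*10) = (6*15)*(-4*10) = 90*(-40) = -3600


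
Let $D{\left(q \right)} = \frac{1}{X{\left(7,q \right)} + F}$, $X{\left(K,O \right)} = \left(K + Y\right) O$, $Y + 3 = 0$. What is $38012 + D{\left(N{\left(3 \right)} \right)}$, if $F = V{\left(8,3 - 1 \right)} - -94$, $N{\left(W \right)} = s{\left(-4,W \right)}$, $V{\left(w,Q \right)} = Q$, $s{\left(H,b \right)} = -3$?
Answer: $\frac{3193009}{84} \approx 38012.0$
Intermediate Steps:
$Y = -3$ ($Y = -3 + 0 = -3$)
$N{\left(W \right)} = -3$
$F = 96$ ($F = \left(3 - 1\right) - -94 = \left(3 - 1\right) + 94 = 2 + 94 = 96$)
$X{\left(K,O \right)} = O \left(-3 + K\right)$ ($X{\left(K,O \right)} = \left(K - 3\right) O = \left(-3 + K\right) O = O \left(-3 + K\right)$)
$D{\left(q \right)} = \frac{1}{96 + 4 q}$ ($D{\left(q \right)} = \frac{1}{q \left(-3 + 7\right) + 96} = \frac{1}{q 4 + 96} = \frac{1}{4 q + 96} = \frac{1}{96 + 4 q}$)
$38012 + D{\left(N{\left(3 \right)} \right)} = 38012 + \frac{1}{4 \left(24 - 3\right)} = 38012 + \frac{1}{4 \cdot 21} = 38012 + \frac{1}{4} \cdot \frac{1}{21} = 38012 + \frac{1}{84} = \frac{3193009}{84}$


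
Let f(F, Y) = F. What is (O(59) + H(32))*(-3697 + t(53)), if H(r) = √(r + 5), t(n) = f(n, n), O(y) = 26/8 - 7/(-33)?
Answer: -416327/33 - 3644*√37 ≈ -34782.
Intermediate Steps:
O(y) = 457/132 (O(y) = 26*(⅛) - 7*(-1/33) = 13/4 + 7/33 = 457/132)
t(n) = n
H(r) = √(5 + r)
(O(59) + H(32))*(-3697 + t(53)) = (457/132 + √(5 + 32))*(-3697 + 53) = (457/132 + √37)*(-3644) = -416327/33 - 3644*√37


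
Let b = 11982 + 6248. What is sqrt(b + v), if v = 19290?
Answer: 4*sqrt(2345) ≈ 193.70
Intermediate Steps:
b = 18230
sqrt(b + v) = sqrt(18230 + 19290) = sqrt(37520) = 4*sqrt(2345)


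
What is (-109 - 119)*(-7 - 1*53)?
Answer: 13680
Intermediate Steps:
(-109 - 119)*(-7 - 1*53) = -228*(-7 - 53) = -228*(-60) = 13680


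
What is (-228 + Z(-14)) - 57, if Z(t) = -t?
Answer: -271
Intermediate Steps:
(-228 + Z(-14)) - 57 = (-228 - 1*(-14)) - 57 = (-228 + 14) - 57 = -214 - 57 = -271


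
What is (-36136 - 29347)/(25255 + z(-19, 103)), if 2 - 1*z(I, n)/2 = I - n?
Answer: -65483/25503 ≈ -2.5677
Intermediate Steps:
z(I, n) = 4 - 2*I + 2*n (z(I, n) = 4 - 2*(I - n) = 4 + (-2*I + 2*n) = 4 - 2*I + 2*n)
(-36136 - 29347)/(25255 + z(-19, 103)) = (-36136 - 29347)/(25255 + (4 - 2*(-19) + 2*103)) = -65483/(25255 + (4 + 38 + 206)) = -65483/(25255 + 248) = -65483/25503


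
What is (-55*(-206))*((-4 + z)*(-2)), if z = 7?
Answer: -67980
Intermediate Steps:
(-55*(-206))*((-4 + z)*(-2)) = (-55*(-206))*((-4 + 7)*(-2)) = 11330*(3*(-2)) = 11330*(-6) = -67980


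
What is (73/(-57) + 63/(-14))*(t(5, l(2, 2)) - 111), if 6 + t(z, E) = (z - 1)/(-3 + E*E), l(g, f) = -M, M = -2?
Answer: 74467/114 ≈ 653.22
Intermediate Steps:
l(g, f) = 2 (l(g, f) = -1*(-2) = 2)
t(z, E) = -6 + (-1 + z)/(-3 + E**2) (t(z, E) = -6 + (z - 1)/(-3 + E*E) = -6 + (-1 + z)/(-3 + E**2))
(73/(-57) + 63/(-14))*(t(5, l(2, 2)) - 111) = (73/(-57) + 63/(-14))*((17 + 5 - 6*2**2)/(-3 + 2**2) - 111) = (73*(-1/57) + 63*(-1/14))*((17 + 5 - 6*4)/(-3 + 4) - 111) = (-73/57 - 9/2)*((17 + 5 - 24)/1 - 111) = -659*(1*(-2) - 111)/114 = -659*(-2 - 111)/114 = -659/114*(-113) = 74467/114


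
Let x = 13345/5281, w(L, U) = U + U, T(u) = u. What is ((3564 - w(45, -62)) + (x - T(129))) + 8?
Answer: 18850672/5281 ≈ 3569.5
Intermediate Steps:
w(L, U) = 2*U
x = 13345/5281 (x = 13345*(1/5281) = 13345/5281 ≈ 2.5270)
((3564 - w(45, -62)) + (x - T(129))) + 8 = ((3564 - 2*(-62)) + (13345/5281 - 1*129)) + 8 = ((3564 - 1*(-124)) + (13345/5281 - 129)) + 8 = ((3564 + 124) - 667904/5281) + 8 = (3688 - 667904/5281) + 8 = 18808424/5281 + 8 = 18850672/5281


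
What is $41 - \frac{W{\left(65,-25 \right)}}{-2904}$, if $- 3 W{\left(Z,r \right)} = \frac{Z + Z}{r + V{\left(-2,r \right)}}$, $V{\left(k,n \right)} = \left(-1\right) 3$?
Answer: $\frac{5000753}{121968} \approx 41.001$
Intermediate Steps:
$V{\left(k,n \right)} = -3$
$W{\left(Z,r \right)} = - \frac{2 Z}{3 \left(-3 + r\right)}$ ($W{\left(Z,r \right)} = - \frac{\left(Z + Z\right) \frac{1}{r - 3}}{3} = - \frac{2 Z \frac{1}{-3 + r}}{3} = - \frac{2 Z}{3 \left(-3 + r\right)}$)
$41 - \frac{W{\left(65,-25 \right)}}{-2904} = 41 - \frac{\left(-2\right) 65 \frac{1}{-9 + 3 \left(-25\right)}}{-2904} = 41 - \left(-2\right) 65 \frac{1}{-9 - 75} \left(- \frac{1}{2904}\right) = 41 - \left(-2\right) 65 \frac{1}{-84} \left(- \frac{1}{2904}\right) = 41 - \left(-2\right) 65 \left(- \frac{1}{84}\right) \left(- \frac{1}{2904}\right) = 41 - \frac{65}{42} \left(- \frac{1}{2904}\right) = 41 - - \frac{65}{121968} = 41 + \frac{65}{121968} = \frac{5000753}{121968}$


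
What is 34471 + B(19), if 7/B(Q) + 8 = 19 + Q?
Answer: 1034137/30 ≈ 34471.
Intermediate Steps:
B(Q) = 7/(11 + Q) (B(Q) = 7/(-8 + (19 + Q)) = 7/(11 + Q))
34471 + B(19) = 34471 + 7/(11 + 19) = 34471 + 7/30 = 1034137/30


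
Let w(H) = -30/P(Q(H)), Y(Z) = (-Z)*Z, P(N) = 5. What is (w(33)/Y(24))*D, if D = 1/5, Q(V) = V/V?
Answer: 1/480 ≈ 0.0020833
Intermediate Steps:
Q(V) = 1
Y(Z) = -Z²
w(H) = -6 (w(H) = -30/5 = -30*⅕ = -6)
D = ⅕ ≈ 0.20000
(w(33)/Y(24))*D = -6/((-1*24²))*(⅕) = -6/((-1*576))*(⅕) = -6/(-576)*(⅕) = -6*(-1/576)*(⅕) = (1/96)*(⅕) = 1/480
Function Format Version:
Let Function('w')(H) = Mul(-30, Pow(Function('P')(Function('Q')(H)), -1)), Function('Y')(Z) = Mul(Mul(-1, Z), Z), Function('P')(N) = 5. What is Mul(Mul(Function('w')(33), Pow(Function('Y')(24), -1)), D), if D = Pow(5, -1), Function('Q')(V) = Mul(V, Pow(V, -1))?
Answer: Rational(1, 480) ≈ 0.0020833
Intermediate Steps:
Function('Q')(V) = 1
Function('Y')(Z) = Mul(-1, Pow(Z, 2))
Function('w')(H) = -6 (Function('w')(H) = Mul(-30, Pow(5, -1)) = Mul(-30, Rational(1, 5)) = -6)
D = Rational(1, 5) ≈ 0.20000
Mul(Mul(Function('w')(33), Pow(Function('Y')(24), -1)), D) = Mul(Mul(-6, Pow(Mul(-1, Pow(24, 2)), -1)), Rational(1, 5)) = Mul(Mul(-6, Pow(Mul(-1, 576), -1)), Rational(1, 5)) = Mul(Mul(-6, Pow(-576, -1)), Rational(1, 5)) = Mul(Mul(-6, Rational(-1, 576)), Rational(1, 5)) = Mul(Rational(1, 96), Rational(1, 5)) = Rational(1, 480)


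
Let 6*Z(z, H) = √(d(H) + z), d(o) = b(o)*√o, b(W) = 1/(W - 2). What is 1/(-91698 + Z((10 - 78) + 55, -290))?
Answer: 876/(-80327448 + √73*√(-3796 - I*√290)) ≈ -1.0905e-5 + 7.1466e-11*I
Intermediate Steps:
b(W) = 1/(-2 + W)
d(o) = √o/(-2 + o)
Z(z, H) = √(z + √H/(-2 + H))/6 (Z(z, H) = √(√H/(-2 + H) + z)/6 = √(z + √H/(-2 + H))/6)
1/(-91698 + Z((10 - 78) + 55, -290)) = 1/(-91698 + √((√(-290) + ((10 - 78) + 55)*(-2 - 290))/(-2 - 290))/6) = 1/(-91698 + √((I*√290 + (-68 + 55)*(-292))/(-292))/6) = 1/(-91698 + √(-(I*√290 - 13*(-292))/292)/6) = 1/(-91698 + √(-(I*√290 + 3796)/292)/6) = 1/(-91698 + √(-(3796 + I*√290)/292)/6) = 1/(-91698 + √(-13 - I*√290/292)/6)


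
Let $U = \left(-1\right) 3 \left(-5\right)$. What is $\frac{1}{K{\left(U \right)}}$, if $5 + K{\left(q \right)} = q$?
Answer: $\frac{1}{10} \approx 0.1$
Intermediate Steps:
$U = 15$ ($U = \left(-3\right) \left(-5\right) = 15$)
$K{\left(q \right)} = -5 + q$
$\frac{1}{K{\left(U \right)}} = \frac{1}{-5 + 15} = \frac{1}{10}$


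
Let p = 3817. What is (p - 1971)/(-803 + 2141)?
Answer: 923/669 ≈ 1.3797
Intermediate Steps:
(p - 1971)/(-803 + 2141) = (3817 - 1971)/(-803 + 2141) = 1846/1338 = 1846*(1/1338) = 923/669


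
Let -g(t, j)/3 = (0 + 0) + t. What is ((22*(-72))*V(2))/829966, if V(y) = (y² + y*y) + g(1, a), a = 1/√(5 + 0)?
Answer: -3960/414983 ≈ -0.0095426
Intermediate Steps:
a = √5/5 (a = 1/√5 = 1*(√5/5) = √5/5 ≈ 0.44721)
g(t, j) = -3*t (g(t, j) = -3*((0 + 0) + t) = -3*(0 + t) = -3*t)
V(y) = -3 + 2*y² (V(y) = (y² + y*y) - 3*1 = (y² + y²) - 3 = 2*y² - 3 = -3 + 2*y²)
((22*(-72))*V(2))/829966 = ((22*(-72))*(-3 + 2*2²))/829966 = -1584*(-3 + 2*4)*(1/829966) = -1584*(-3 + 8)*(1/829966) = -1584*5*(1/829966) = -7920*1/829966 = -3960/414983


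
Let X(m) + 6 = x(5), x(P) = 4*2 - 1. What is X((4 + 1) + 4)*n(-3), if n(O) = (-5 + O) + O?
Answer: -11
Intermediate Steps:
n(O) = -5 + 2*O
x(P) = 7 (x(P) = 8 - 1 = 7)
X(m) = 1 (X(m) = -6 + 7 = 1)
X((4 + 1) + 4)*n(-3) = 1*(-5 + 2*(-3)) = 1*(-5 - 6) = 1*(-11) = -11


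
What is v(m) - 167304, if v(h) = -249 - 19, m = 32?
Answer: -167572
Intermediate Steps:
v(h) = -268
v(m) - 167304 = -268 - 167304 = -167572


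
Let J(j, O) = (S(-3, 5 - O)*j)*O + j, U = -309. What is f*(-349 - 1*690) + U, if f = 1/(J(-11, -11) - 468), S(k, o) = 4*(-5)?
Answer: -894752/2899 ≈ -308.64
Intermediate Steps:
S(k, o) = -20
J(j, O) = j - 20*O*j (J(j, O) = (-20*j)*O + j = -20*O*j + j = j - 20*O*j)
f = -1/2899 (f = 1/(-11*(1 - 20*(-11)) - 468) = 1/(-11*(1 + 220) - 468) = 1/(-11*221 - 468) = 1/(-2431 - 468) = 1/(-2899) = -1/2899 ≈ -0.00034495)
f*(-349 - 1*690) + U = -(-349 - 1*690)/2899 - 309 = -(-349 - 690)/2899 - 309 = -1/2899*(-1039) - 309 = 1039/2899 - 309 = -894752/2899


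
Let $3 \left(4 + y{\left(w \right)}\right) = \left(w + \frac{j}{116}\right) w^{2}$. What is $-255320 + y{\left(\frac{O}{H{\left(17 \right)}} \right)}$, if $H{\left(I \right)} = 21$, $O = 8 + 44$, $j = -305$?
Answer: $- \frac{205716586216}{805707} \approx -2.5532 \cdot 10^{5}$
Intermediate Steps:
$O = 52$
$y{\left(w \right)} = -4 + \frac{w^{2} \left(- \frac{305}{116} + w\right)}{3}$ ($y{\left(w \right)} = -4 + \frac{\left(w - \frac{305}{116}\right) w^{2}}{3} = -4 + \frac{\left(- \frac{305}{116} + w\right) w^{2}}{3} = -4 + \frac{w^{2} \left(- \frac{305}{116} + w\right)}{3}$)
$-255320 + y{\left(\frac{O}{H{\left(17 \right)}} \right)} = -255320 - \left(4 - \frac{140608}{27783} + \frac{206180}{38367}\right) = -255320 - \frac{3474976}{805707} = - \frac{205716586216}{805707}$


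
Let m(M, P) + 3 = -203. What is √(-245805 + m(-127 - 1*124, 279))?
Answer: I*√246011 ≈ 496.0*I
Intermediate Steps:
m(M, P) = -206 (m(M, P) = -3 - 203 = -206)
√(-245805 + m(-127 - 1*124, 279)) = √(-245805 - 206) = √(-246011) = I*√246011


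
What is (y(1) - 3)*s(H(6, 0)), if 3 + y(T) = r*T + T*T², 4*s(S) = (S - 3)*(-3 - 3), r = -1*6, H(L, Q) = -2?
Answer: -165/2 ≈ -82.500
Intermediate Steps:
r = -6
s(S) = 9/2 - 3*S/2 (s(S) = ((S - 3)*(-3 - 3))/4 = ((-3 + S)*(-6))/4 = (18 - 6*S)/4 = 9/2 - 3*S/2)
y(T) = -3 + T³ - 6*T (y(T) = -3 + (-6*T + T*T²) = -3 + (-6*T + T³) = -3 + (T³ - 6*T) = -3 + T³ - 6*T)
(y(1) - 3)*s(H(6, 0)) = ((-3 + 1³ - 6*1) - 3)*(9/2 - 3/2*(-2)) = ((-3 + 1 - 6) - 3)*(9/2 + 3) = (-8 - 3)*(15/2) = -11*15/2 = -165/2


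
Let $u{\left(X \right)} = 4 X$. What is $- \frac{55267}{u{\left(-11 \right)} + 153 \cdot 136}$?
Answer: $- \frac{55267}{20764} \approx -2.6617$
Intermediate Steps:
$- \frac{55267}{u{\left(-11 \right)} + 153 \cdot 136} = - \frac{55267}{4 \left(-11\right) + 153 \cdot 136} = - \frac{55267}{-44 + 20808} = - \frac{55267}{20764}$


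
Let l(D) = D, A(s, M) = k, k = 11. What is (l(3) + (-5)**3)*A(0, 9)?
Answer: -1342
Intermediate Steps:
A(s, M) = 11
(l(3) + (-5)**3)*A(0, 9) = (3 + (-5)**3)*11 = (3 - 125)*11 = -122*11 = -1342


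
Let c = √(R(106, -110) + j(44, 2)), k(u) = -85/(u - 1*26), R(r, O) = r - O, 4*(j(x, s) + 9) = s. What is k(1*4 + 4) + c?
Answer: 85/18 + √830/2 ≈ 19.127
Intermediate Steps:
j(x, s) = -9 + s/4
k(u) = -85/(-26 + u) (k(u) = -85/(u - 26) = -85/(-26 + u))
c = √830/2 (c = √((106 - 1*(-110)) + (-9 + (¼)*2)) = √((106 + 110) + (-9 + ½)) = √(216 - 17/2) = √(415/2) = √830/2 ≈ 14.405)
k(1*4 + 4) + c = -85/(-26 + (1*4 + 4)) + √830/2 = -85/(-26 + (4 + 4)) + √830/2 = -85/(-26 + 8) + √830/2 = -85/(-18) + √830/2 = -85*(-1/18) + √830/2 = 85/18 + √830/2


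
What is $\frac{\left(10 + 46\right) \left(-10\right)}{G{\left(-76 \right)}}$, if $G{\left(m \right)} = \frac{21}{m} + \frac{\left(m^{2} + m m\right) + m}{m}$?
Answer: $\frac{42560}{11497} \approx 3.7018$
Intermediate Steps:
$G{\left(m \right)} = \frac{21}{m} + \frac{m + 2 m^{2}}{m}$ ($G{\left(m \right)} = \frac{21}{m} + \frac{\left(m^{2} + m^{2}\right) + m}{m} = \frac{21}{m} + \frac{2 m^{2} + m}{m} = \frac{21}{m} + \frac{m + 2 m^{2}}{m}$)
$\frac{\left(10 + 46\right) \left(-10\right)}{G{\left(-76 \right)}} = \frac{\left(10 + 46\right) \left(-10\right)}{1 + 2 \left(-76\right) + \frac{21}{-76}} = \frac{56 \left(-10\right)}{1 - 152 + 21 \left(- \frac{1}{76}\right)} = - \frac{560}{1 - 152 - \frac{21}{76}} = - \frac{560}{- \frac{11497}{76}} = \left(-560\right) \left(- \frac{76}{11497}\right) = \frac{42560}{11497}$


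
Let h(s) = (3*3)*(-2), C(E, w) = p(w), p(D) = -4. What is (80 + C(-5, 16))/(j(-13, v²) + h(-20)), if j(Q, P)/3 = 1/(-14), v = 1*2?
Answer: -1064/255 ≈ -4.1725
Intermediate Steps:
C(E, w) = -4
v = 2
j(Q, P) = -3/14 (j(Q, P) = 3/(-14) = 3*(-1/14) = -3/14)
h(s) = -18 (h(s) = 9*(-2) = -18)
(80 + C(-5, 16))/(j(-13, v²) + h(-20)) = (80 - 4)/(-3/14 - 18) = 76/(-255/14) = 76*(-14/255) = -1064/255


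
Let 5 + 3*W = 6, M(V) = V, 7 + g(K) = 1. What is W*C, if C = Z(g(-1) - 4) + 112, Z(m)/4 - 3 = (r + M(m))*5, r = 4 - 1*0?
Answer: 4/3 ≈ 1.3333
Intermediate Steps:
g(K) = -6 (g(K) = -7 + 1 = -6)
r = 4 (r = 4 + 0 = 4)
Z(m) = 92 + 20*m (Z(m) = 12 + 4*((4 + m)*5) = 12 + 4*(20 + 5*m) = 12 + (80 + 20*m) = 92 + 20*m)
W = ⅓ (W = -5/3 + (⅓)*6 = -5/3 + 2 = ⅓ ≈ 0.33333)
C = 4 (C = (92 + 20*(-6 - 4)) + 112 = (92 + 20*(-10)) + 112 = (92 - 200) + 112 = -108 + 112 = 4)
W*C = (⅓)*4 = 4/3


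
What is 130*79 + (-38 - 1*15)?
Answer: 10217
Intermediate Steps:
130*79 + (-38 - 1*15) = 10270 + (-38 - 15) = 10270 - 53 = 10217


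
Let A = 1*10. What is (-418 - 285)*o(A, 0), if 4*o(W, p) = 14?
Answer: -4921/2 ≈ -2460.5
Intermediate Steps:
A = 10
o(W, p) = 7/2 (o(W, p) = (¼)*14 = 7/2)
(-418 - 285)*o(A, 0) = (-418 - 285)*(7/2) = -703*7/2 = -4921/2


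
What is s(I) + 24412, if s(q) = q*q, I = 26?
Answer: 25088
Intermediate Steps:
s(q) = q²
s(I) + 24412 = 26² + 24412 = 676 + 24412 = 25088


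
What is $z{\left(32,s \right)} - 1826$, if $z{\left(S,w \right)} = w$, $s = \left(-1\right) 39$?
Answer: $-1865$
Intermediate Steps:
$s = -39$
$z{\left(32,s \right)} - 1826 = -39 - 1826 = -1865$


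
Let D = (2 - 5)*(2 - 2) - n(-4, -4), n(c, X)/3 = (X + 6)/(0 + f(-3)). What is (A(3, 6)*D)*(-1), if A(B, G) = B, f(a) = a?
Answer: -6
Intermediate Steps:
n(c, X) = -6 - X (n(c, X) = 3*((X + 6)/(0 - 3)) = 3*((6 + X)/(-3)) = 3*((6 + X)*(-⅓)) = 3*(-2 - X/3) = -6 - X)
D = 2 (D = (2 - 5)*(2 - 2) - (-6 - 1*(-4)) = -3*0 - (-6 + 4) = 0 - 1*(-2) = 0 + 2 = 2)
(A(3, 6)*D)*(-1) = (3*2)*(-1) = 6*(-1) = -6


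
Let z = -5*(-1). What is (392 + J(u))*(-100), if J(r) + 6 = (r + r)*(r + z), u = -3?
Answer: -37400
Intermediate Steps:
z = 5
J(r) = -6 + 2*r*(5 + r) (J(r) = -6 + (r + r)*(r + 5) = -6 + (2*r)*(5 + r) = -6 + 2*r*(5 + r))
(392 + J(u))*(-100) = (392 + (-6 + 2*(-3)**2 + 10*(-3)))*(-100) = (392 + (-6 + 2*9 - 30))*(-100) = (392 + (-6 + 18 - 30))*(-100) = (392 - 18)*(-100) = 374*(-100) = -37400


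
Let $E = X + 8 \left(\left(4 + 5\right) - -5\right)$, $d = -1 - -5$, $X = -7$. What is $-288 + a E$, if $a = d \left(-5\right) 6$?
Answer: $-12888$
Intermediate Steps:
$d = 4$ ($d = -1 + 5 = 4$)
$a = -120$ ($a = 4 \left(-5\right) 6 = \left(-20\right) 6 = -120$)
$E = 105$ ($E = -7 + 8 \left(\left(4 + 5\right) - -5\right) = -7 + 8 \left(9 + 5\right) = -7 + 8 \cdot 14 = -7 + 112 = 105$)
$-288 + a E = -288 - 12600 = -12888$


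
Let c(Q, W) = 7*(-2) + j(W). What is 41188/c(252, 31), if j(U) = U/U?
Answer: -41188/13 ≈ -3168.3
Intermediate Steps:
j(U) = 1
c(Q, W) = -13 (c(Q, W) = 7*(-2) + 1 = -14 + 1 = -13)
41188/c(252, 31) = 41188/(-13) = 41188*(-1/13) = -41188/13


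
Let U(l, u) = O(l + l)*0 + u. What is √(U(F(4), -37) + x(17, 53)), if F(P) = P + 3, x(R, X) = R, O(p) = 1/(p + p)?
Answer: 2*I*√5 ≈ 4.4721*I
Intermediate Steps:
O(p) = 1/(2*p)
F(P) = 3 + P
U(l, u) = u (U(l, u) = (1/(2*(l + l)))*0 + u = (1/(2*((2*l))))*0 + u = ((1/(2*l))/2)*0 + u = (1/(4*l))*0 + u = 0 + u = u)
√(U(F(4), -37) + x(17, 53)) = √(-37 + 17) = √(-20) = 2*I*√5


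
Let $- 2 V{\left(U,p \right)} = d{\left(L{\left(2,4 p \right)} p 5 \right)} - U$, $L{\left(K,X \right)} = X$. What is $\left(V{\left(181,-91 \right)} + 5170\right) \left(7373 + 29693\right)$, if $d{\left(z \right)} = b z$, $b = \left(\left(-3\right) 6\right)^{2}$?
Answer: $-994302103347$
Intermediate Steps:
$b = 324$ ($b = \left(-18\right)^{2} = 324$)
$d{\left(z \right)} = 324 z$
$V{\left(U,p \right)} = \frac{U}{2} - 3240 p^{2}$ ($V{\left(U,p \right)} = - \frac{324 \cdot 4 p p 5 - U}{2} = - \frac{324 \cdot 4 p^{2} \cdot 5 - U}{2} = - \frac{324 \cdot 20 p^{2} - U}{2} = - \frac{6480 p^{2} - U}{2} = - \frac{- U + 6480 p^{2}}{2} = \frac{U}{2} - 3240 p^{2}$)
$\left(V{\left(181,-91 \right)} + 5170\right) \left(7373 + 29693\right) = \left(\left(\frac{1}{2} \cdot 181 - 3240 \left(-91\right)^{2}\right) + 5170\right) \left(7373 + 29693\right) = \left(\left(\frac{181}{2} - 26830440\right) + 5170\right) 37066 = \left(- \frac{53660699}{2} + 5170\right) 37066 = \left(- \frac{53650359}{2}\right) 37066 = -994302103347$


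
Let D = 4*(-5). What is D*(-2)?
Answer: 40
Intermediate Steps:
D = -20
D*(-2) = -20*(-2) = 40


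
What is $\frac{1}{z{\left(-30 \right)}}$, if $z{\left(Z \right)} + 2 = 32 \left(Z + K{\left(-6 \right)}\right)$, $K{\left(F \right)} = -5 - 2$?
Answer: $- \frac{1}{1186} \approx -0.00084317$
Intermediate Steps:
$K{\left(F \right)} = -7$ ($K{\left(F \right)} = -5 - 2 = -7$)
$z{\left(Z \right)} = -226 + 32 Z$ ($z{\left(Z \right)} = -2 + 32 \left(Z - 7\right) = -2 + 32 \left(-7 + Z\right) = -2 + \left(-224 + 32 Z\right) = -226 + 32 Z$)
$\frac{1}{z{\left(-30 \right)}} = \frac{1}{-226 + 32 \left(-30\right)} = \frac{1}{-226 - 960} = \frac{1}{-1186} = - \frac{1}{1186}$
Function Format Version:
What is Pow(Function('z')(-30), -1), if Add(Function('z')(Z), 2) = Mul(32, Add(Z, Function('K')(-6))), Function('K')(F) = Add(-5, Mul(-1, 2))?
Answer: Rational(-1, 1186) ≈ -0.00084317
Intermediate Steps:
Function('K')(F) = -7 (Function('K')(F) = Add(-5, -2) = -7)
Function('z')(Z) = Add(-226, Mul(32, Z)) (Function('z')(Z) = Add(-2, Mul(32, Add(Z, -7))) = Add(-2, Mul(32, Add(-7, Z))) = Add(-2, Add(-224, Mul(32, Z))) = Add(-226, Mul(32, Z)))
Pow(Function('z')(-30), -1) = Pow(Add(-226, Mul(32, -30)), -1) = Pow(Add(-226, -960), -1) = Pow(-1186, -1) = Rational(-1, 1186)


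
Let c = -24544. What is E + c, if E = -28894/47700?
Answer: -585388847/23850 ≈ -24545.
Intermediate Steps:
E = -14447/23850 (E = -28894*1/47700 = -14447/23850 ≈ -0.60574)
E + c = -14447/23850 - 24544 = -585388847/23850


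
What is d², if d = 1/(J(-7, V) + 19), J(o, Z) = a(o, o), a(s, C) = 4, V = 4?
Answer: 1/529 ≈ 0.0018904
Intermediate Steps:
J(o, Z) = 4
d = 1/23 (d = 1/(4 + 19) = 1/23 ≈ 0.043478)
d² = (1/23)² = 1/529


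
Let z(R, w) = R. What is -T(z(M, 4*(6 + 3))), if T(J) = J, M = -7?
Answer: 7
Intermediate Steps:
-T(z(M, 4*(6 + 3))) = -1*(-7) = 7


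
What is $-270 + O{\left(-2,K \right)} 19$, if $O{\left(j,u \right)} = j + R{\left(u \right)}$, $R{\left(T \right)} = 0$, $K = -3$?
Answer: $-308$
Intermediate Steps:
$O{\left(j,u \right)} = j$ ($O{\left(j,u \right)} = j + 0 = j$)
$-270 + O{\left(-2,K \right)} 19 = -270 - 38 = -308$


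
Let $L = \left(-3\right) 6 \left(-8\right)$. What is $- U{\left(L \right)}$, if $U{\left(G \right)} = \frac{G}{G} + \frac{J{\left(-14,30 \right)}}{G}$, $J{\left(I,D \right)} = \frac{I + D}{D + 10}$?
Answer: $- \frac{361}{360} \approx -1.0028$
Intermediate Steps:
$J{\left(I,D \right)} = \frac{D + I}{10 + D}$
$L = 144$ ($L = \left(-18\right) \left(-8\right) = 144$)
$U{\left(G \right)} = 1 + \frac{2}{5 G}$ ($U{\left(G \right)} = \frac{G}{G} + \frac{\frac{1}{10 + 30} \left(30 - 14\right)}{G} = 1 + \frac{\frac{1}{40} \cdot 16}{G} = 1 + \frac{2}{5 G}$)
$- U{\left(L \right)} = - \frac{\frac{2}{5} + 144}{144} = - \frac{722}{144 \cdot 5} = \left(-1\right) \frac{361}{360} = - \frac{361}{360}$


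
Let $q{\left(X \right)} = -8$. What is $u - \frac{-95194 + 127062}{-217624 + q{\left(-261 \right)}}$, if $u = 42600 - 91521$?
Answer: $- \frac{2661685801}{54408} \approx -48921.0$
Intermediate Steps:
$u = -48921$
$u - \frac{-95194 + 127062}{-217624 + q{\left(-261 \right)}} = -48921 - \frac{-95194 + 127062}{-217624 - 8} = -48921 - \frac{31868}{-217632} = -48921 - 31868 \left(- \frac{1}{217632}\right) = -48921 - - \frac{7967}{54408} = -48921 + \frac{7967}{54408} = - \frac{2661685801}{54408}$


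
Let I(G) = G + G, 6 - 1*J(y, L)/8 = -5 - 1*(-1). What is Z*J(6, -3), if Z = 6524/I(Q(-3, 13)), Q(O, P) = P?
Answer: 260960/13 ≈ 20074.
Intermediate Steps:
J(y, L) = 80 (J(y, L) = 48 - 8*(-5 - 1*(-1)) = 48 - 8*(-5 + 1) = 48 - 8*(-4) = 48 + 32 = 80)
I(G) = 2*G
Z = 3262/13 (Z = 6524/((2*13)) = 6524/26 = 6524*(1/26) = 3262/13 ≈ 250.92)
Z*J(6, -3) = (3262/13)*80 = 260960/13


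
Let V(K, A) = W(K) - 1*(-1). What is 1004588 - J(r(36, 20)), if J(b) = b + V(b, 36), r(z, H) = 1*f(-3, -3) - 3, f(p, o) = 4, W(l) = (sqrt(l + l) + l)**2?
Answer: 1004583 - 2*sqrt(2) ≈ 1.0046e+6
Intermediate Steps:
W(l) = (l + sqrt(2)*sqrt(l))**2 (W(l) = (sqrt(2*l) + l)**2 = (sqrt(2)*sqrt(l) + l)**2 = (l + sqrt(2)*sqrt(l))**2)
V(K, A) = 1 + (K + sqrt(2)*sqrt(K))**2 (V(K, A) = (K + sqrt(2)*sqrt(K))**2 - 1*(-1) = (K + sqrt(2)*sqrt(K))**2 + 1 = 1 + (K + sqrt(2)*sqrt(K))**2)
r(z, H) = 1 (r(z, H) = 1*4 - 3 = 4 - 3 = 1)
J(b) = 1 + b + (b + sqrt(2)*sqrt(b))**2 (J(b) = b + (1 + (b + sqrt(2)*sqrt(b))**2) = 1 + b + (b + sqrt(2)*sqrt(b))**2)
1004588 - J(r(36, 20)) = 1004588 - (1 + 1 + (1 + sqrt(2)*sqrt(1))**2) = 1004588 - (1 + 1 + (1 + sqrt(2)*1)**2) = 1004588 - (1 + 1 + (1 + sqrt(2))**2) = 1004588 - (2 + (1 + sqrt(2))**2) = 1004588 + (-2 - (1 + sqrt(2))**2) = 1004586 - (1 + sqrt(2))**2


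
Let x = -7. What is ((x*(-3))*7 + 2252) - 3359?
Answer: -960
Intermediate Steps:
((x*(-3))*7 + 2252) - 3359 = (-7*(-3)*7 + 2252) - 3359 = (21*7 + 2252) - 3359 = (147 + 2252) - 3359 = 2399 - 3359 = -960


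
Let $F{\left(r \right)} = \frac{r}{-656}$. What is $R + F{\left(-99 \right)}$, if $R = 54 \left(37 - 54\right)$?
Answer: $- \frac{602109}{656} \approx -917.85$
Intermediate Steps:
$F{\left(r \right)} = - \frac{r}{656}$ ($F{\left(r \right)} = r \left(- \frac{1}{656}\right) = - \frac{r}{656}$)
$R = -918$ ($R = 54 \left(-17\right) = -918$)
$R + F{\left(-99 \right)} = -918 - - \frac{99}{656} = -918 + \frac{99}{656} = - \frac{602109}{656}$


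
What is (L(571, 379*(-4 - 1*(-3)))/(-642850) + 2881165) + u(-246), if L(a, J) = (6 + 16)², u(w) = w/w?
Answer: 926078781308/321425 ≈ 2.8812e+6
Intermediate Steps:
u(w) = 1
L(a, J) = 484 (L(a, J) = 22² = 484)
(L(571, 379*(-4 - 1*(-3)))/(-642850) + 2881165) + u(-246) = (484/(-642850) + 2881165) + 1 = (484*(-1/642850) + 2881165) + 1 = (-242/321425 + 2881165) + 1 = 926078459883/321425 + 1 = 926078781308/321425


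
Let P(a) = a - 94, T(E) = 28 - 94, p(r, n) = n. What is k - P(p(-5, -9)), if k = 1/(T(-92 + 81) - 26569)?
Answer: 2743404/26635 ≈ 103.00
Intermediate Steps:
T(E) = -66
P(a) = -94 + a
k = -1/26635 (k = 1/(-66 - 26569) = 1/(-26635) = -1/26635 ≈ -3.7545e-5)
k - P(p(-5, -9)) = -1/26635 - (-94 - 9) = -1/26635 - 1*(-103) = -1/26635 + 103 = 2743404/26635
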